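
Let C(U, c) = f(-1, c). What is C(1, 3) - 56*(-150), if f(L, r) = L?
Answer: 8399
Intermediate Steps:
C(U, c) = -1
C(1, 3) - 56*(-150) = -1 - 56*(-150) = -1 + 8400 = 8399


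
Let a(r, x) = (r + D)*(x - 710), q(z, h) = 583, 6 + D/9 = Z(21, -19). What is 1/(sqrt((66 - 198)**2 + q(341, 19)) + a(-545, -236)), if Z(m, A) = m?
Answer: 35260/13675941963 - sqrt(18007)/150435361593 ≈ 2.5774e-6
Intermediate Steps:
D = 135 (D = -54 + 9*21 = -54 + 189 = 135)
a(r, x) = (-710 + x)*(135 + r) (a(r, x) = (r + 135)*(x - 710) = (135 + r)*(-710 + x) = (-710 + x)*(135 + r))
1/(sqrt((66 - 198)**2 + q(341, 19)) + a(-545, -236)) = 1/(sqrt((66 - 198)**2 + 583) + (-95850 - 710*(-545) + 135*(-236) - 545*(-236))) = 1/(sqrt((-132)**2 + 583) + (-95850 + 386950 - 31860 + 128620)) = 1/(sqrt(17424 + 583) + 387860) = 1/(sqrt(18007) + 387860) = 1/(387860 + sqrt(18007))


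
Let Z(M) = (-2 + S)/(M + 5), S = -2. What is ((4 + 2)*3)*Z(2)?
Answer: -72/7 ≈ -10.286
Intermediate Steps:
Z(M) = -4/(5 + M) (Z(M) = (-2 - 2)/(M + 5) = -4/(5 + M))
((4 + 2)*3)*Z(2) = ((4 + 2)*3)*(-4/(5 + 2)) = (6*3)*(-4/7) = 18*(-4*⅐) = 18*(-4/7) = -72/7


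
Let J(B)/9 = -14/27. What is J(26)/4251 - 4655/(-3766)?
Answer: 8473213/6861114 ≈ 1.2350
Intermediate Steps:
J(B) = -14/3 (J(B) = 9*(-14/27) = -14/3)
J(26)/4251 - 4655/(-3766) = -14/3/4251 - 4655/(-3766) = -14/3*1/4251 - 4655*(-1/3766) = -14/12753 + 665/538 = 8473213/6861114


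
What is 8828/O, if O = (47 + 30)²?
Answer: 8828/5929 ≈ 1.4890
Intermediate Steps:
O = 5929 (O = 77² = 5929)
8828/O = 8828/5929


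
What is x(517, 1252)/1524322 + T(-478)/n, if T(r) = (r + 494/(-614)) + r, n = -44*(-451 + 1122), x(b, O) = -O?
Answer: 218202428611/6908126698748 ≈ 0.031586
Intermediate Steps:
n = -29524 (n = -44*671 = -29524)
T(r) = -247/307 + 2*r (T(r) = (r + 494*(-1/614)) + r = (r - 247/307) + r = (-247/307 + r) + r = -247/307 + 2*r)
x(517, 1252)/1524322 + T(-478)/n = -1*1252/1524322 + (-247/307 + 2*(-478))/(-29524) = -1252*1/1524322 + (-247/307 - 956)*(-1/29524) = -626/762161 - 293739/307*(-1/29524) = -626/762161 + 293739/9063868 = 218202428611/6908126698748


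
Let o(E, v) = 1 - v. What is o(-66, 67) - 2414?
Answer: -2480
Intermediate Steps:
o(-66, 67) - 2414 = (1 - 1*67) - 2414 = (1 - 67) - 2414 = -66 - 2414 = -2480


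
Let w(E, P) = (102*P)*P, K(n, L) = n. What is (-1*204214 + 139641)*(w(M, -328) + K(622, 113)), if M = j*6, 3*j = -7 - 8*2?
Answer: -708636370870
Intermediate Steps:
j = -23/3 (j = (-7 - 8*2)/3 = (-7 - 16)/3 = (1/3)*(-23) = -23/3 ≈ -7.6667)
M = -46 (M = -23/3*6 = -46)
w(E, P) = 102*P**2
(-1*204214 + 139641)*(w(M, -328) + K(622, 113)) = (-1*204214 + 139641)*(102*(-328)**2 + 622) = (-204214 + 139641)*(102*107584 + 622) = -64573*(10973568 + 622) = -64573*10974190 = -708636370870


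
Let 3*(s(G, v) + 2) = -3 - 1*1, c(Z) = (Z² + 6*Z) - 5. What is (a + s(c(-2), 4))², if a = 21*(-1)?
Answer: 5329/9 ≈ 592.11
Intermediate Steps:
c(Z) = -5 + Z² + 6*Z
s(G, v) = -10/3 (s(G, v) = -2 + (-3 - 1*1)/3 = -2 + (-3 - 1)/3 = -2 + (⅓)*(-4) = -2 - 4/3 = -10/3)
a = -21
(a + s(c(-2), 4))² = (-21 - 10/3)² = (-73/3)² = 5329/9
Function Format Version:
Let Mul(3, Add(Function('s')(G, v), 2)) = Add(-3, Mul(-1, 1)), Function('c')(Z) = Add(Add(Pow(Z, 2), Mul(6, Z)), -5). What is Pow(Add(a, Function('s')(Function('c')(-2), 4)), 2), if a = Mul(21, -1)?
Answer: Rational(5329, 9) ≈ 592.11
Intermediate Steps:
Function('c')(Z) = Add(-5, Pow(Z, 2), Mul(6, Z))
Function('s')(G, v) = Rational(-10, 3) (Function('s')(G, v) = Add(-2, Mul(Rational(1, 3), Add(-3, Mul(-1, 1)))) = Add(-2, Mul(Rational(1, 3), Add(-3, -1))) = Add(-2, Mul(Rational(1, 3), -4)) = Add(-2, Rational(-4, 3)) = Rational(-10, 3))
a = -21
Pow(Add(a, Function('s')(Function('c')(-2), 4)), 2) = Pow(Add(-21, Rational(-10, 3)), 2) = Pow(Rational(-73, 3), 2) = Rational(5329, 9)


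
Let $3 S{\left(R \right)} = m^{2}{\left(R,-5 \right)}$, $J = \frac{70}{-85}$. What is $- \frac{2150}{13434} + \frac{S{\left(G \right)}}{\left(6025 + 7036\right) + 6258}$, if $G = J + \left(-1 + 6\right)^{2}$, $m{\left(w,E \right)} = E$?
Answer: $- \frac{20711950}{129765723} \approx -0.15961$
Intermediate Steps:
$J = - \frac{14}{17}$ ($J = 70 \left(- \frac{1}{85}\right) = - \frac{14}{17} \approx -0.82353$)
$G = \frac{411}{17}$ ($G = - \frac{14}{17} + \left(-1 + 6\right)^{2} = - \frac{14}{17} + 5^{2} = - \frac{14}{17} + 25 = \frac{411}{17} \approx 24.176$)
$S{\left(R \right)} = \frac{25}{3}$ ($S{\left(R \right)} = \frac{\left(-5\right)^{2}}{3} = \frac{1}{3} \cdot 25 = \frac{25}{3}$)
$- \frac{2150}{13434} + \frac{S{\left(G \right)}}{\left(6025 + 7036\right) + 6258} = - \frac{2150}{13434} + \frac{25}{3 \left(\left(6025 + 7036\right) + 6258\right)} = \left(-2150\right) \frac{1}{13434} + \frac{25}{3 \left(13061 + 6258\right)} = - \frac{1075}{6717} + \frac{25}{3 \cdot 19319} = - \frac{1075}{6717} + \frac{25}{3} \cdot \frac{1}{19319} = - \frac{1075}{6717} + \frac{25}{57957} = - \frac{20711950}{129765723}$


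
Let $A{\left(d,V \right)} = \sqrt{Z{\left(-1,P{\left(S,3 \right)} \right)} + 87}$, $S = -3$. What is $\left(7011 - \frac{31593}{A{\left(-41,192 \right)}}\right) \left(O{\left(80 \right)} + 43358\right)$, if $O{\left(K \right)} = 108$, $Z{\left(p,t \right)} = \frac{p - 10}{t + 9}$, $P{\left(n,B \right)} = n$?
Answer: $304740126 - \frac{1373221338 \sqrt{3066}}{511} \approx 1.5594 \cdot 10^{8}$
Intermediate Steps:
$Z{\left(p,t \right)} = \frac{-10 + p}{9 + t}$
$A{\left(d,V \right)} = \frac{\sqrt{3066}}{6}$ ($A{\left(d,V \right)} = \sqrt{\frac{-10 - 1}{9 - 3} + 87} = \sqrt{\frac{1}{6} \left(-11\right) + 87} = \sqrt{- \frac{11}{6} + 87} = \sqrt{\frac{511}{6}} = \frac{\sqrt{3066}}{6}$)
$\left(7011 - \frac{31593}{A{\left(-41,192 \right)}}\right) \left(O{\left(80 \right)} + 43358\right) = \left(7011 - \frac{31593}{\frac{1}{6} \sqrt{3066}}\right) \left(108 + 43358\right) = \left(7011 - 31593 \frac{\sqrt{3066}}{511}\right) 43466 = \left(7011 - \frac{31593 \sqrt{3066}}{511}\right) 43466 = 304740126 - \frac{1373221338 \sqrt{3066}}{511}$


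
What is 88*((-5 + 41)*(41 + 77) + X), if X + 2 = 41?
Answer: 377256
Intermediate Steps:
X = 39 (X = -2 + 41 = 39)
88*((-5 + 41)*(41 + 77) + X) = 88*((-5 + 41)*(41 + 77) + 39) = 88*(36*118 + 39) = 88*(4248 + 39) = 88*4287 = 377256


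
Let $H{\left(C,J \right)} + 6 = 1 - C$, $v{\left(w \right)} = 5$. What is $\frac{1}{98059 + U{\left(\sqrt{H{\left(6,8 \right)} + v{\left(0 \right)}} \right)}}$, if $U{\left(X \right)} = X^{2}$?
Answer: $\frac{1}{98053} \approx 1.0199 \cdot 10^{-5}$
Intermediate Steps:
$H{\left(C,J \right)} = -5 - C$ ($H{\left(C,J \right)} = -6 - \left(-1 + C\right) = -5 - C$)
$\frac{1}{98059 + U{\left(\sqrt{H{\left(6,8 \right)} + v{\left(0 \right)}} \right)}} = \frac{1}{98059 + \left(\sqrt{\left(-5 - 6\right) + 5}\right)^{2}} = \frac{1}{98059 + \left(\sqrt{-11 + 5}\right)^{2}} = \frac{1}{98059 + \left(\sqrt{-6}\right)^{2}} = \frac{1}{98059 + \left(i \sqrt{6}\right)^{2}} = \frac{1}{98059 - 6} = \frac{1}{98053}$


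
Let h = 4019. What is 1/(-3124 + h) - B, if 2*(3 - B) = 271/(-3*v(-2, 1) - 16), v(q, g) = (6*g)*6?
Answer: -908177/221960 ≈ -4.0916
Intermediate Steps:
v(q, g) = 36*g
B = 1015/248 (B = 3 - 271/(2*(-108 - 16)) = 3 - 271/(2*(-124)) = 3 - 271*(-1)/(2*124) = 3 - 1/2*(-271/124) = 3 + 271/248 = 1015/248 ≈ 4.0927)
1/(-3124 + h) - B = 1/(-3124 + 4019) - 1*1015/248 = 1/895 - 1015/248 = -908177/221960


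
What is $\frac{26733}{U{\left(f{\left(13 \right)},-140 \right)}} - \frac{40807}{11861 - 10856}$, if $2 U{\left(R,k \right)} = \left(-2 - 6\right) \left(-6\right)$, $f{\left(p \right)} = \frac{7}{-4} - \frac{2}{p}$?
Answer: $\frac{8629099}{8040} \approx 1073.3$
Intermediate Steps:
$f{\left(p \right)} = - \frac{7}{4} - \frac{2}{p}$ ($f{\left(p \right)} = 7 \left(- \frac{1}{4}\right) - \frac{2}{p} = - \frac{7}{4} - \frac{2}{p}$)
$U{\left(R,k \right)} = 24$ ($U{\left(R,k \right)} = \frac{\left(-2 - 6\right) \left(-6\right)}{2} = \frac{\left(-8\right) \left(-6\right)}{2} = \frac{1}{2} \cdot 48 = 24$)
$\frac{26733}{U{\left(f{\left(13 \right)},-140 \right)}} - \frac{40807}{11861 - 10856} = \frac{26733}{24} - \frac{40807}{11861 - 10856} = 26733 \cdot \frac{1}{24} - \frac{40807}{1005} = \frac{8911}{8} - \frac{40807}{1005} = \frac{8629099}{8040}$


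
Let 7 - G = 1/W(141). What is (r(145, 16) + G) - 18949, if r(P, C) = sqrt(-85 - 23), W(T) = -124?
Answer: -2348807/124 + 6*I*sqrt(3) ≈ -18942.0 + 10.392*I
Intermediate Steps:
r(P, C) = 6*I*sqrt(3) (r(P, C) = sqrt(-108) = 6*I*sqrt(3))
G = 869/124 (G = 7 - 1/(-124) = 7 - 1*(-1/124) = 7 + 1/124 = 869/124 ≈ 7.0081)
(r(145, 16) + G) - 18949 = (6*I*sqrt(3) + 869/124) - 18949 = (869/124 + 6*I*sqrt(3)) - 18949 = -2348807/124 + 6*I*sqrt(3)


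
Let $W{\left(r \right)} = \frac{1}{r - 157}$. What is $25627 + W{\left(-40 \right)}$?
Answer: $\frac{5048518}{197} \approx 25627.0$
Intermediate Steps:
$W{\left(r \right)} = \frac{1}{-157 + r}$
$25627 + W{\left(-40 \right)} = 25627 + \frac{1}{-157 - 40} = 25627 + \frac{1}{-197} = 25627 - \frac{1}{197} = \frac{5048518}{197}$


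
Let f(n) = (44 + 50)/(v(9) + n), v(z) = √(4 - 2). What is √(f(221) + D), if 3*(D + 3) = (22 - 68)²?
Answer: √(1397787 + 6321*√2)/(3*√(221 + √2)) ≈ 26.510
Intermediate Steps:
v(z) = √2
f(n) = 94/(n + √2) (f(n) = (44 + 50)/(√2 + n) = 94/(n + √2))
D = 2107/3 (D = -3 + (22 - 68)²/3 = -3 + (⅓)*(-46)² = -3 + (⅓)*2116 = -3 + 2116/3 = 2107/3 ≈ 702.33)
√(f(221) + D) = √(94/(221 + √2) + 2107/3) = √(2107/3 + 94/(221 + √2))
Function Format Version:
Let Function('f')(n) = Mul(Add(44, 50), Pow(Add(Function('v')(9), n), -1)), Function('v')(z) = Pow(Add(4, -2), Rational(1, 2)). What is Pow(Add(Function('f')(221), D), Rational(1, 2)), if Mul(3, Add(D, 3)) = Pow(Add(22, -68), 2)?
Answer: Mul(Rational(1, 3), Pow(Add(221, Pow(2, Rational(1, 2))), Rational(-1, 2)), Pow(Add(1397787, Mul(6321, Pow(2, Rational(1, 2)))), Rational(1, 2))) ≈ 26.510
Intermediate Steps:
Function('v')(z) = Pow(2, Rational(1, 2))
Function('f')(n) = Mul(94, Pow(Add(n, Pow(2, Rational(1, 2))), -1)) (Function('f')(n) = Mul(Add(44, 50), Pow(Add(Pow(2, Rational(1, 2)), n), -1)) = Mul(94, Pow(Add(n, Pow(2, Rational(1, 2))), -1)))
D = Rational(2107, 3) (D = Add(-3, Mul(Rational(1, 3), Pow(Add(22, -68), 2))) = Add(-3, Mul(Rational(1, 3), Pow(-46, 2))) = Add(-3, Mul(Rational(1, 3), 2116)) = Add(-3, Rational(2116, 3)) = Rational(2107, 3) ≈ 702.33)
Pow(Add(Function('f')(221), D), Rational(1, 2)) = Pow(Add(Mul(94, Pow(Add(221, Pow(2, Rational(1, 2))), -1)), Rational(2107, 3)), Rational(1, 2)) = Pow(Add(Rational(2107, 3), Mul(94, Pow(Add(221, Pow(2, Rational(1, 2))), -1))), Rational(1, 2))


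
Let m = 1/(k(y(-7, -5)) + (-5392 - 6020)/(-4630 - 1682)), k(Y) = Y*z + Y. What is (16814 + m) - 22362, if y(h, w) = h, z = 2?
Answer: -56007586/10095 ≈ -5548.1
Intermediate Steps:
k(Y) = 3*Y (k(Y) = Y*2 + Y = 2*Y + Y = 3*Y)
m = -526/10095 (m = 1/(3*(-7) + (-5392 - 6020)/(-4630 - 1682)) = 1/(-21 - 11412/(-6312)) = 1/(-21 - 11412*(-1/6312)) = 1/(-21 + 951/526) = 1/(-10095/526) = -526/10095 ≈ -0.052105)
(16814 + m) - 22362 = (16814 - 526/10095) - 22362 = 169736804/10095 - 22362 = -56007586/10095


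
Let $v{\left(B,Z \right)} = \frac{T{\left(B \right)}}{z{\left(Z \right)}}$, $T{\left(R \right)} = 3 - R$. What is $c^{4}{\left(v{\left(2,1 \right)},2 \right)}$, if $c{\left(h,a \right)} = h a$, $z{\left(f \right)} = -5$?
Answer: $\frac{16}{625} \approx 0.0256$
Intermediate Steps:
$v{\left(B,Z \right)} = - \frac{3}{5} + \frac{B}{5}$ ($v{\left(B,Z \right)} = \frac{3 - B}{-5} = \left(3 - B\right) \left(- \frac{1}{5}\right) = - \frac{3}{5} + \frac{B}{5}$)
$c{\left(h,a \right)} = a h$
$c^{4}{\left(v{\left(2,1 \right)},2 \right)} = \left(2 \left(- \frac{3}{5} + \frac{1}{5} \cdot 2\right)\right)^{4} = \left(2 \left(- \frac{3}{5} + \frac{2}{5}\right)\right)^{4} = \left(2 \left(- \frac{1}{5}\right)\right)^{4} = \left(- \frac{2}{5}\right)^{4} = \frac{16}{625}$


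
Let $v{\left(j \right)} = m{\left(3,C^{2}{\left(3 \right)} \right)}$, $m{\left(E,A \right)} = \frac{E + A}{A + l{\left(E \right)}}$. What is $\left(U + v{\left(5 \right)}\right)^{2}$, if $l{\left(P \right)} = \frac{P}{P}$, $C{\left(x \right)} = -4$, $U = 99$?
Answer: $\frac{2896804}{289} \approx 10024.0$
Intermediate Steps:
$l{\left(P \right)} = 1$
$m{\left(E,A \right)} = \frac{A + E}{1 + A}$ ($m{\left(E,A \right)} = \frac{E + A}{A + 1} = \frac{A + E}{1 + A}$)
$v{\left(j \right)} = \frac{19}{17}$ ($v{\left(j \right)} = \frac{\left(-4\right)^{2} + 3}{1 + \left(-4\right)^{2}} = \frac{16 + 3}{1 + 16} = \frac{1}{17} \cdot 19 = \frac{19}{17}$)
$\left(U + v{\left(5 \right)}\right)^{2} = \left(99 + \frac{19}{17}\right)^{2} = \left(\frac{1702}{17}\right)^{2} = \frac{2896804}{289}$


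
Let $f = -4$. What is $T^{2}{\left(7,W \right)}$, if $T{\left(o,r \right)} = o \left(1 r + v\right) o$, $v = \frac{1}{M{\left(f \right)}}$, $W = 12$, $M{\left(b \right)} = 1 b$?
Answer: $\frac{5303809}{16} \approx 3.3149 \cdot 10^{5}$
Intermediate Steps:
$M{\left(b \right)} = b$
$v = - \frac{1}{4}$ ($v = \frac{1}{-4} = - \frac{1}{4} \approx -0.25$)
$T{\left(o,r \right)} = o^{2} \left(- \frac{1}{4} + r\right)$ ($T{\left(o,r \right)} = o \left(1 r - \frac{1}{4}\right) o = o \left(r - \frac{1}{4}\right) o = o \left(- \frac{1}{4} + r\right) o = o^{2} \left(- \frac{1}{4} + r\right)$)
$T^{2}{\left(7,W \right)} = \left(7^{2} \left(- \frac{1}{4} + 12\right)\right)^{2} = \left(49 \cdot \frac{47}{4}\right)^{2} = \left(\frac{2303}{4}\right)^{2} = \frac{5303809}{16}$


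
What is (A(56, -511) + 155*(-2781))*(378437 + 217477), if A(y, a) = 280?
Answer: -256704853350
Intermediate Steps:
(A(56, -511) + 155*(-2781))*(378437 + 217477) = (280 + 155*(-2781))*(378437 + 217477) = (280 - 431055)*595914 = -430775*595914 = -256704853350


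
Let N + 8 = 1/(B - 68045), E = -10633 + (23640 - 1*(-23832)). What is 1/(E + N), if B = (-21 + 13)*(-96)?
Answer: 67277/2477879186 ≈ 2.7151e-5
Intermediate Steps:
B = 768 (B = -8*(-96) = 768)
E = 36839 (E = -10633 + (23640 + 23832) = -10633 + 47472 = 36839)
N = -538217/67277 (N = -8 + 1/(768 - 68045) = -8 + 1/(-67277) = -8 - 1/67277 = -538217/67277 ≈ -8.0000)
1/(E + N) = 1/(36839 - 538217/67277) = 1/(2477879186/67277) = 67277/2477879186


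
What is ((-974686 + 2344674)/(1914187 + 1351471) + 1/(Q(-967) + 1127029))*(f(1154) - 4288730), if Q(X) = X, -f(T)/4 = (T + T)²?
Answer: -42734957035757171/3979798029 ≈ -1.0738e+7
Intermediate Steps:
f(T) = -16*T² (f(T) = -4*(T + T)² = -4*4*T² = -16*T²)
((-974686 + 2344674)/(1914187 + 1351471) + 1/(Q(-967) + 1127029))*(f(1154) - 4288730) = ((-974686 + 2344674)/(1914187 + 1351471) + 1/(-967 + 1127029))*(-16*1154² - 4288730) = (1369988/3265658 + 1/1126062)*(-16*1331716 - 4288730) = (1369988*(1/3265658) + 1/1126062)*(-21307456 - 4288730) = (684994/1632829 + 1/1126062)*(-25596186) = (771347346457/1838666689398)*(-25596186) = -42734957035757171/3979798029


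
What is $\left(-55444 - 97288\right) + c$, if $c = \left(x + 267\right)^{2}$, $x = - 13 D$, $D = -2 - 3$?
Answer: $-42508$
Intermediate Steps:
$D = -5$ ($D = -2 - 3 = -5$)
$x = 65$ ($x = \left(-13\right) \left(-5\right) = 65$)
$c = 110224$ ($c = \left(65 + 267\right)^{2} = 332^{2} = 110224$)
$\left(-55444 - 97288\right) + c = \left(-55444 - 97288\right) + 110224 = -152732 + 110224 = -42508$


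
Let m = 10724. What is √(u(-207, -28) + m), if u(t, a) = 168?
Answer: 2*√2723 ≈ 104.36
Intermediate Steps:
√(u(-207, -28) + m) = √(168 + 10724) = √10892 = 2*√2723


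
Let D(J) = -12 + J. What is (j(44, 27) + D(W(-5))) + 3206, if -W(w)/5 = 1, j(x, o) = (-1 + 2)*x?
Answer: 3233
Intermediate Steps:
j(x, o) = x (j(x, o) = 1*x = x)
W(w) = -5 (W(w) = -5*1 = -5)
(j(44, 27) + D(W(-5))) + 3206 = (44 + (-12 - 5)) + 3206 = (44 - 17) + 3206 = 27 + 3206 = 3233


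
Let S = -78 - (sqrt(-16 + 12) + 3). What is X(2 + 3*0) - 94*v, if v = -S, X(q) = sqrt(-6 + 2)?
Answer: -7614 - 186*I ≈ -7614.0 - 186.0*I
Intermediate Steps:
X(q) = 2*I (X(q) = sqrt(-4) = 2*I)
S = -81 - 2*I (S = -78 - (sqrt(-4) + 3) = -78 - (2*I + 3) = -78 - (3 + 2*I) = -78 + (-3 - 2*I) = -81 - 2*I ≈ -81.0 - 2.0*I)
v = 81 + 2*I (v = -(-81 - 2*I) = 81 + 2*I ≈ 81.0 + 2.0*I)
X(2 + 3*0) - 94*v = 2*I - 94*(81 + 2*I) = 2*I + (-7614 - 188*I) = -7614 - 186*I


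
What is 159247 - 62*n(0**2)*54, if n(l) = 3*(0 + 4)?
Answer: 119071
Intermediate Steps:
n(l) = 12 (n(l) = 3*4 = 12)
159247 - 62*n(0**2)*54 = 159247 - 62*12*54 = 159247 - 744*54 = 159247 - 40176 = 119071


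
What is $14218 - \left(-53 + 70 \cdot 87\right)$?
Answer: $8181$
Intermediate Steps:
$14218 - \left(-53 + 70 \cdot 87\right) = 14218 - \left(-53 + 6090\right) = 14218 - 6037 = 8181$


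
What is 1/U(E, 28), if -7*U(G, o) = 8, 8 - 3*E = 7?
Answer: -7/8 ≈ -0.87500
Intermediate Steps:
E = ⅓ (E = 8/3 - ⅓*7 = 8/3 - 7/3 = ⅓ ≈ 0.33333)
U(G, o) = -8/7 (U(G, o) = -⅐*8 = -8/7)
1/U(E, 28) = 1/(-8/7) = -7/8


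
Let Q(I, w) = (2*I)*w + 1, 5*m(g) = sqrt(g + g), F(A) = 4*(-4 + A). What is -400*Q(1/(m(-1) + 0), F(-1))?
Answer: -400 - 40000*I*sqrt(2) ≈ -400.0 - 56569.0*I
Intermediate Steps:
F(A) = -16 + 4*A
m(g) = sqrt(2)*sqrt(g)/5 (m(g) = sqrt(g + g)/5 = sqrt(2*g)/5 = (sqrt(2)*sqrt(g))/5 = sqrt(2)*sqrt(g)/5)
Q(I, w) = 1 + 2*I*w (Q(I, w) = 2*I*w + 1 = 1 + 2*I*w)
-400*Q(1/(m(-1) + 0), F(-1)) = -400*(1 + 2*(-16 + 4*(-1))/(sqrt(2)*sqrt(-1)/5 + 0)) = -400*(1 + 2*(-16 - 4)/(sqrt(2)*I/5 + 0)) = -400*(1 + 2*(-20)/(I*sqrt(2)/5 + 0)) = -400*(1 + 2*(-20)/(I*sqrt(2)/5)) = -400*(1 + 2*(-5*I*sqrt(2)/2)*(-20)) = -400*(1 + 100*I*sqrt(2)) = -400 - 40000*I*sqrt(2)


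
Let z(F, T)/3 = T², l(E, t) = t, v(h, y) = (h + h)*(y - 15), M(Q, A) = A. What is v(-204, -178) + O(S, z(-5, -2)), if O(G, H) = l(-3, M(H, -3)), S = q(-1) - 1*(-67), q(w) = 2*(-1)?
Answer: 78741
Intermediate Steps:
v(h, y) = 2*h*(-15 + y) (v(h, y) = (2*h)*(-15 + y) = 2*h*(-15 + y))
q(w) = -2
z(F, T) = 3*T²
S = 65 (S = -2 - 1*(-67) = -2 + 67 = 65)
O(G, H) = -3
v(-204, -178) + O(S, z(-5, -2)) = 2*(-204)*(-15 - 178) - 3 = 2*(-204)*(-193) - 3 = 78744 - 3 = 78741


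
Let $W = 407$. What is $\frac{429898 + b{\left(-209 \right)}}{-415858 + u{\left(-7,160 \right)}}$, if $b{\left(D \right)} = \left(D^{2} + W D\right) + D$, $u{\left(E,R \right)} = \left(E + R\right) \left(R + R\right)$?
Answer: $- \frac{388307}{366898} \approx -1.0584$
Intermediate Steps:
$u{\left(E,R \right)} = 2 R \left(E + R\right)$ ($u{\left(E,R \right)} = \left(E + R\right) 2 R = 2 R \left(E + R\right)$)
$b{\left(D \right)} = D^{2} + 408 D$ ($b{\left(D \right)} = \left(D^{2} + 407 D\right) + D = D^{2} + 408 D$)
$\frac{429898 + b{\left(-209 \right)}}{-415858 + u{\left(-7,160 \right)}} = \frac{429898 - 209 \left(408 - 209\right)}{-415858 + 2 \cdot 160 \left(-7 + 160\right)} = \frac{429898 - 41591}{-415858 + 2 \cdot 160 \cdot 153} = \frac{429898 - 41591}{-415858 + 48960} = \frac{388307}{-366898} = 388307 \left(- \frac{1}{366898}\right) = - \frac{388307}{366898}$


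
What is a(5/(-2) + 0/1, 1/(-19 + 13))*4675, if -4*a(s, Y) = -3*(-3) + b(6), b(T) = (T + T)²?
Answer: -715275/4 ≈ -1.7882e+5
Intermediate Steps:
b(T) = 4*T² (b(T) = (2*T)² = 4*T²)
a(s, Y) = -153/4 (a(s, Y) = -(-3*(-3) + 4*6²)/4 = -(9 + 4*36)/4 = -(9 + 144)/4 = -¼*153 = -153/4)
a(5/(-2) + 0/1, 1/(-19 + 13))*4675 = -153/4*4675 = -715275/4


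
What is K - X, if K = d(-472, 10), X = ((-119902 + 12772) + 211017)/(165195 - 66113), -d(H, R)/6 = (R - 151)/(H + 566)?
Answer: 787851/99082 ≈ 7.9515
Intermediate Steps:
d(H, R) = -6*(-151 + R)/(566 + H) (d(H, R) = -6*(R - 151)/(H + 566) = -6*(-151 + R)/(566 + H))
X = 103887/99082 (X = (-107130 + 211017)/99082 = 103887*(1/99082) = 103887/99082 ≈ 1.0485)
K = 9 (K = 6*(151 - 1*10)/(566 - 472) = 6*(151 - 10)/94 = 6*(1/94)*141 = 9)
K - X = 9 - 1*103887/99082 = 9 - 103887/99082 = 787851/99082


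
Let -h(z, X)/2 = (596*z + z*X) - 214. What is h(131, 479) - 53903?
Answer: -335125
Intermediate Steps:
h(z, X) = 428 - 1192*z - 2*X*z (h(z, X) = -2*((596*z + z*X) - 214) = -2*((596*z + X*z) - 214) = -2*(-214 + 596*z + X*z) = 428 - 1192*z - 2*X*z)
h(131, 479) - 53903 = (428 - 1192*131 - 2*479*131) - 53903 = (428 - 156152 - 125498) - 53903 = -281222 - 53903 = -335125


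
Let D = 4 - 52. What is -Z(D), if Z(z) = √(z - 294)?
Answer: -3*I*√38 ≈ -18.493*I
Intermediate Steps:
D = -48
Z(z) = √(-294 + z)
-Z(D) = -√(-294 - 48) = -√(-342) = -3*I*√38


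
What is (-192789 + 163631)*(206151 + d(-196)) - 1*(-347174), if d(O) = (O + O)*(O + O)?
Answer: -10491138596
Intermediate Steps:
d(O) = 4*O**2 (d(O) = (2*O)*(2*O) = 4*O**2)
(-192789 + 163631)*(206151 + d(-196)) - 1*(-347174) = (-192789 + 163631)*(206151 + 4*(-196)**2) - 1*(-347174) = -29158*(206151 + 4*38416) + 347174 = -29158*(206151 + 153664) + 347174 = -29158*359815 + 347174 = -10491485770 + 347174 = -10491138596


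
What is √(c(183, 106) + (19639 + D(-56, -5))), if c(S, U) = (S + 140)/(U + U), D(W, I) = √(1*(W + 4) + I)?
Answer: √(220680923 + 11236*I*√57)/106 ≈ 140.14 + 0.026936*I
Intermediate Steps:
D(W, I) = √(4 + I + W) (D(W, I) = √(1*(4 + W) + I) = √((4 + W) + I) = √(4 + I + W))
c(S, U) = (140 + S)/(2*U) (c(S, U) = (140 + S)/((2*U)) = (140 + S)*(1/(2*U)) = (140 + S)/(2*U))
√(c(183, 106) + (19639 + D(-56, -5))) = √((½)*(140 + 183)/106 + (19639 + √(4 - 5 - 56))) = √((½)*(1/106)*323 + (19639 + √(-57))) = √(323/212 + (19639 + I*√57)) = √(4163791/212 + I*√57)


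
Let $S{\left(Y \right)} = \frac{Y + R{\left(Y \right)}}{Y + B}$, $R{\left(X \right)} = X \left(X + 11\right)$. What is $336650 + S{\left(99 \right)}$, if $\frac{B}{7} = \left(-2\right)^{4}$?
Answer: $\frac{71044139}{211} \approx 3.367 \cdot 10^{5}$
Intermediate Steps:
$R{\left(X \right)} = X \left(11 + X\right)$
$B = 112$ ($B = 7 \left(-2\right)^{4} = 7 \cdot 16 = 112$)
$S{\left(Y \right)} = \frac{Y + Y \left(11 + Y\right)}{112 + Y}$ ($S{\left(Y \right)} = \frac{Y + Y \left(11 + Y\right)}{Y + 112} = \frac{Y + Y \left(11 + Y\right)}{112 + Y}$)
$336650 + S{\left(99 \right)} = 336650 + \frac{99 \left(12 + 99\right)}{112 + 99} = 336650 + 99 \cdot \frac{1}{211} \cdot 111 = 336650 + \frac{10989}{211} = \frac{71044139}{211}$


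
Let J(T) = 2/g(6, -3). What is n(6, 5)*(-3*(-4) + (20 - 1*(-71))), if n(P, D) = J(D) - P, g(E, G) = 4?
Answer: -1133/2 ≈ -566.50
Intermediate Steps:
J(T) = ½ (J(T) = 2/4 = 2*(¼) = ½)
n(P, D) = ½ - P
n(6, 5)*(-3*(-4) + (20 - 1*(-71))) = (½ - 1*6)*(-3*(-4) + (20 - 1*(-71))) = (½ - 6)*(12 + (20 + 71)) = -11*(12 + 91)/2 = -11/2*103 = -1133/2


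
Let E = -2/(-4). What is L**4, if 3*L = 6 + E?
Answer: 28561/1296 ≈ 22.038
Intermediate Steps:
E = 1/2 (E = -2*(-1/4) = 1/2 ≈ 0.50000)
L = 13/6 (L = (6 + 1/2)/3 = (1/3)*(13/2) = 13/6 ≈ 2.1667)
L**4 = (13/6)**4 = 28561/1296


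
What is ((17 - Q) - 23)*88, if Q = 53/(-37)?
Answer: -14872/37 ≈ -401.95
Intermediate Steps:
Q = -53/37 (Q = 53*(-1/37) = -53/37 ≈ -1.4324)
((17 - Q) - 23)*88 = ((17 - 1*(-53/37)) - 23)*88 = ((17 + 53/37) - 23)*88 = (682/37 - 23)*88 = -169/37*88 = -14872/37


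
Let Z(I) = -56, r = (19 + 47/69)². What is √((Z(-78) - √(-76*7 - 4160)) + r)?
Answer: √(1577548 - 9522*I*√1173)/69 ≈ 18.299 - 1.8716*I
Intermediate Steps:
r = 1844164/4761 (r = (19 + 47*(1/69))² = (19 + 47/69)² = (1358/69)² = 1844164/4761 ≈ 387.35)
√((Z(-78) - √(-76*7 - 4160)) + r) = √((-56 - √(-76*7 - 4160)) + 1844164/4761) = √((-56 - √(-532 - 4160)) + 1844164/4761) = √((-56 - √(-4692)) + 1844164/4761) = √((-56 - 2*I*√1173) + 1844164/4761) = √(1577548/4761 - 2*I*√1173)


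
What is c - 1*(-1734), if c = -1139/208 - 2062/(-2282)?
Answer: 410441601/237328 ≈ 1729.4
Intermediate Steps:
c = -1085151/237328 (c = -1139*1/208 - 2062*(-1/2282) = -1139/208 + 1031/1141 = -1085151/237328 ≈ -4.5724)
c - 1*(-1734) = -1085151/237328 - 1*(-1734) = -1085151/237328 + 1734 = 410441601/237328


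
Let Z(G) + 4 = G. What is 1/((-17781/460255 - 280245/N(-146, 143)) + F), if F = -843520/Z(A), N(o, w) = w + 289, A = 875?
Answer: -57727023120/93356370857119 ≈ -0.00061835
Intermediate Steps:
Z(G) = -4 + G
N(o, w) = 289 + w
F = -843520/871 (F = -843520/(-4 + 875) = -843520/871 ≈ -968.45)
1/((-17781/460255 - 280245/N(-146, 143)) + F) = 1/((-17781/460255 - 280245/(289 + 143)) - 843520/871) = 1/((-17781*1/460255 - 280245/432) - 843520/871) = 1/((-17781/460255 - 280245*1/432) - 843520/871) = 1/((-17781/460255 - 93415/144) - 843520/871) = 1/(-42997281289/66276720 - 843520/871) = 1/(-93356370857119/57727023120) = -57727023120/93356370857119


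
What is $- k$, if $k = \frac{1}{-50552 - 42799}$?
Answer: $\frac{1}{93351} \approx 1.0712 \cdot 10^{-5}$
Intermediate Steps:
$k = - \frac{1}{93351}$ ($k = \frac{1}{-93351} = - \frac{1}{93351} \approx -1.0712 \cdot 10^{-5}$)
$- k = \left(-1\right) \left(- \frac{1}{93351}\right) = \frac{1}{93351}$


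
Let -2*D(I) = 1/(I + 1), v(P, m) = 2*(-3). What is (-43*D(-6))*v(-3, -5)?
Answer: 129/5 ≈ 25.800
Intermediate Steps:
v(P, m) = -6
D(I) = -1/(2*(1 + I)) (D(I) = -1/(2*(I + 1)) = -1/(2*(1 + I)))
(-43*D(-6))*v(-3, -5) = -(-43)/(2 + 2*(-6))*(-6) = -(-43)/(2 - 12)*(-6) = -(-43)/(-10)*(-6) = -(-43)*(-1)/10*(-6) = -43*⅒*(-6) = -43/10*(-6) = 129/5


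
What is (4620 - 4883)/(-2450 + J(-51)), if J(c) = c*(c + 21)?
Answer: 263/920 ≈ 0.28587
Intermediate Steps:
J(c) = c*(21 + c)
(4620 - 4883)/(-2450 + J(-51)) = (4620 - 4883)/(-2450 - 51*(21 - 51)) = -263/(-2450 - 51*(-30)) = -263/(-2450 + 1530) = -263/(-920) = -263*(-1/920) = 263/920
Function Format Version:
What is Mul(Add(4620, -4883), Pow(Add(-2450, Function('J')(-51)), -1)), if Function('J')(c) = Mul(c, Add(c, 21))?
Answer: Rational(263, 920) ≈ 0.28587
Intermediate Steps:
Function('J')(c) = Mul(c, Add(21, c))
Mul(Add(4620, -4883), Pow(Add(-2450, Function('J')(-51)), -1)) = Mul(Add(4620, -4883), Pow(Add(-2450, Mul(-51, Add(21, -51))), -1)) = Mul(-263, Pow(Add(-2450, Mul(-51, -30)), -1)) = Mul(-263, Pow(Add(-2450, 1530), -1)) = Mul(-263, Pow(-920, -1)) = Mul(-263, Rational(-1, 920)) = Rational(263, 920)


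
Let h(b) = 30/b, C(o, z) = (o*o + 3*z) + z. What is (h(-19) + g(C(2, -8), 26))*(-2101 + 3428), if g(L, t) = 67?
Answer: 1649461/19 ≈ 86814.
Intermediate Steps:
C(o, z) = o² + 4*z (C(o, z) = (o² + 3*z) + z = o² + 4*z)
(h(-19) + g(C(2, -8), 26))*(-2101 + 3428) = (30/(-19) + 67)*(-2101 + 3428) = (30*(-1/19) + 67)*1327 = (-30/19 + 67)*1327 = (1243/19)*1327 = 1649461/19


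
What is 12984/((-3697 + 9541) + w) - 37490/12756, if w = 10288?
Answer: -54895597/25722474 ≈ -2.1341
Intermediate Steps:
12984/((-3697 + 9541) + w) - 37490/12756 = 12984/((-3697 + 9541) + 10288) - 37490/12756 = 12984/(5844 + 10288) - 37490*1/12756 = 12984/16132 - 18745/6378 = 12984*(1/16132) - 18745/6378 = 3246/4033 - 18745/6378 = -54895597/25722474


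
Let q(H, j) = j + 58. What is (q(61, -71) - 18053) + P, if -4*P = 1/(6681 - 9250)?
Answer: -185646215/10276 ≈ -18066.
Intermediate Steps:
q(H, j) = 58 + j
P = 1/10276 (P = -1/(4*(6681 - 9250)) = -1/4/(-2569) = -1/4*(-1/2569) = 1/10276 ≈ 9.7314e-5)
(q(61, -71) - 18053) + P = ((58 - 71) - 18053) + 1/10276 = (-13 - 18053) + 1/10276 = -18066 + 1/10276 = -185646215/10276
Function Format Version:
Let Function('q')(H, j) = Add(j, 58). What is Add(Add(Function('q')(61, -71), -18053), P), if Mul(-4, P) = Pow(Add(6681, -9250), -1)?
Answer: Rational(-185646215, 10276) ≈ -18066.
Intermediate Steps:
Function('q')(H, j) = Add(58, j)
P = Rational(1, 10276) (P = Mul(Rational(-1, 4), Pow(Add(6681, -9250), -1)) = Mul(Rational(-1, 4), Pow(-2569, -1)) = Mul(Rational(-1, 4), Rational(-1, 2569)) = Rational(1, 10276) ≈ 9.7314e-5)
Add(Add(Function('q')(61, -71), -18053), P) = Add(Add(Add(58, -71), -18053), Rational(1, 10276)) = Add(Add(-13, -18053), Rational(1, 10276)) = Add(-18066, Rational(1, 10276)) = Rational(-185646215, 10276)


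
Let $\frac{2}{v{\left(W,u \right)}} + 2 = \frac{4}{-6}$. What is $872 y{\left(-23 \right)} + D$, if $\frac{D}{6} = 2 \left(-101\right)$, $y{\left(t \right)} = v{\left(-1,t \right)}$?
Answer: $-1866$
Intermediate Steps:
$v{\left(W,u \right)} = - \frac{3}{4}$ ($v{\left(W,u \right)} = \frac{2}{-2 + \frac{4}{-6}} = \frac{2}{-2 + 4 \left(- \frac{1}{6}\right)} = \frac{2}{-2 - \frac{2}{3}} = \frac{2}{- \frac{8}{3}} = 2 \left(- \frac{3}{8}\right) = - \frac{3}{4}$)
$y{\left(t \right)} = - \frac{3}{4}$
$D = -1212$ ($D = 6 \cdot 2 \left(-101\right) = 6 \left(-202\right) = -1212$)
$872 y{\left(-23 \right)} + D = 872 \left(- \frac{3}{4}\right) - 1212 = -654 - 1212 = -1866$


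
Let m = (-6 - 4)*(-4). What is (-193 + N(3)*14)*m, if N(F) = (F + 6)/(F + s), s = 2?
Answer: -6712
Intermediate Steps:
m = 40 (m = -10*(-4) = 40)
N(F) = (6 + F)/(2 + F) (N(F) = (F + 6)/(F + 2) = (6 + F)/(2 + F))
(-193 + N(3)*14)*m = (-193 + ((6 + 3)/(2 + 3))*14)*40 = (-193 + (9/5)*14)*40 = (-193 + 126/5)*40 = -839/5*40 = -6712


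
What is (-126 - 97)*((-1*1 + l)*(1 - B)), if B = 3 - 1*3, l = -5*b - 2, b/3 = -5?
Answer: -16056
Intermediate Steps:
b = -15 (b = 3*(-5) = -15)
l = 73 (l = -5*(-15) - 2 = 75 - 2 = 73)
B = 0 (B = 3 - 3 = 0)
(-126 - 97)*((-1*1 + l)*(1 - B)) = (-126 - 97)*((-1*1 + 73)*(1 - 1*0)) = -223*(-1 + 73)*(1 + 0) = -16056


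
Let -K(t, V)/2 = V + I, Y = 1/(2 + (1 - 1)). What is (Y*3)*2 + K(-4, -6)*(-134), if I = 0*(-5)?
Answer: -1605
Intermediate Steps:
I = 0
Y = ½ (Y = 1/(2 + 0) = 1/2 = ½ ≈ 0.50000)
K(t, V) = -2*V (K(t, V) = -2*(V + 0) = -2*V)
(Y*3)*2 + K(-4, -6)*(-134) = ((½)*3)*2 - 2*(-6)*(-134) = (3/2)*2 + 12*(-134) = 3 - 1608 = -1605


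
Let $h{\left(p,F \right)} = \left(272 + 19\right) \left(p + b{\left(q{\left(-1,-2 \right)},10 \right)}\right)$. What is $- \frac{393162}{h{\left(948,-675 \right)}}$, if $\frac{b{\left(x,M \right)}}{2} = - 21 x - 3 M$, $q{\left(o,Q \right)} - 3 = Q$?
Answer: $- \frac{65527}{41031} \approx -1.597$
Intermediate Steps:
$q{\left(o,Q \right)} = 3 + Q$
$b{\left(x,M \right)} = - 42 x - 6 M$ ($b{\left(x,M \right)} = 2 \left(- 21 x - 3 M\right) = - 42 x - 6 M$)
$h{\left(p,F \right)} = -29682 + 291 p$ ($h{\left(p,F \right)} = \left(272 + 19\right) \left(p - \left(60 + 42 \left(3 - 2\right)\right)\right) = 291 \left(p - 102\right) = 291 \left(-102 + p\right) = -29682 + 291 p$)
$- \frac{393162}{h{\left(948,-675 \right)}} = - \frac{393162}{-29682 + 291 \cdot 948} = - \frac{393162}{-29682 + 275868} = - \frac{393162}{246186} = \left(-393162\right) \frac{1}{246186} = - \frac{65527}{41031}$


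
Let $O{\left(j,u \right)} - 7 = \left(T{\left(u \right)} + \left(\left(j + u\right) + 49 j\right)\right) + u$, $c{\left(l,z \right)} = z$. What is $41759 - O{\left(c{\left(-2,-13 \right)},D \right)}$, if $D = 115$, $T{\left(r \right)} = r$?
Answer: $42057$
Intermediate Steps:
$O{\left(j,u \right)} = 7 + 3 u + 50 j$ ($O{\left(j,u \right)} = 7 + \left(\left(u + \left(\left(j + u\right) + 49 j\right)\right) + u\right) = 7 + \left(\left(u + \left(u + 50 j\right)\right) + u\right) = 7 + \left(\left(2 u + 50 j\right) + u\right) = 7 + \left(3 u + 50 j\right) = 7 + 3 u + 50 j$)
$41759 - O{\left(c{\left(-2,-13 \right)},D \right)} = 41759 - \left(7 + 3 \cdot 115 + 50 \left(-13\right)\right) = 41759 - \left(7 + 345 - 650\right) = 41759 - -298 = 41759 + 298 = 42057$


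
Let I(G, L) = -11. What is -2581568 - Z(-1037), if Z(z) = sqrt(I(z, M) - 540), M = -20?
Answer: -2581568 - I*sqrt(551) ≈ -2.5816e+6 - 23.473*I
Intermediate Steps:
Z(z) = I*sqrt(551) (Z(z) = sqrt(-11 - 540) = sqrt(-551) = I*sqrt(551))
-2581568 - Z(-1037) = -2581568 - I*sqrt(551)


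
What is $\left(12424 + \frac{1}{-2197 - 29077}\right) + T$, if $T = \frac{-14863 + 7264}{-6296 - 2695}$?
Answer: $\frac{1164558097517}{93728178} \approx 12425.0$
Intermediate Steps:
$T = \frac{2533}{2997}$ ($T = - \frac{7599}{-8991} = \left(-7599\right) \left(- \frac{1}{8991}\right) = \frac{2533}{2997} \approx 0.84518$)
$\left(12424 + \frac{1}{-2197 - 29077}\right) + T = \left(12424 + \frac{1}{-2197 - 29077}\right) + \frac{2533}{2997} = \left(12424 + \frac{1}{-31274}\right) + \frac{2533}{2997} = \left(12424 - \frac{1}{31274}\right) + \frac{2533}{2997} = \frac{388548175}{31274} + \frac{2533}{2997} = \frac{1164558097517}{93728178}$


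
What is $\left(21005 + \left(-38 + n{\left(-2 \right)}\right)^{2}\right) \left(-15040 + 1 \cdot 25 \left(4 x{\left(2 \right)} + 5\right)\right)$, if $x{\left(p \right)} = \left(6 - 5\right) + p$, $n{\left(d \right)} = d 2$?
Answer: $-332768935$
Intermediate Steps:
$n{\left(d \right)} = 2 d$
$x{\left(p \right)} = 1 + p$
$\left(21005 + \left(-38 + n{\left(-2 \right)}\right)^{2}\right) \left(-15040 + 1 \cdot 25 \left(4 x{\left(2 \right)} + 5\right)\right) = \left(21005 + \left(-38 + 2 \left(-2\right)\right)^{2}\right) \left(-15040 + 1 \cdot 25 \left(4 \left(1 + 2\right) + 5\right)\right) = \left(21005 + \left(-38 - 4\right)^{2}\right) \left(-15040 + 25 \left(4 \cdot 3 + 5\right)\right) = \left(21005 + \left(-42\right)^{2}\right) \left(-15040 + 25 \left(12 + 5\right)\right) = \left(21005 + 1764\right) \left(-15040 + 25 \cdot 17\right) = 22769 \left(-15040 + 425\right) = 22769 \left(-14615\right) = -332768935$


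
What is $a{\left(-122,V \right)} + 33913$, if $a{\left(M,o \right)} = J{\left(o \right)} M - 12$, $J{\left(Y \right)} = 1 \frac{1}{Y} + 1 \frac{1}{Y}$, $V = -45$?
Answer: $\frac{1525789}{45} \approx 33906.0$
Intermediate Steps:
$J{\left(Y \right)} = \frac{2}{Y}$ ($J{\left(Y \right)} = \frac{1}{Y} + \frac{1}{Y} = \frac{2}{Y}$)
$a{\left(M,o \right)} = -12 + \frac{2 M}{o}$ ($a{\left(M,o \right)} = \frac{2}{o} M - 12 = \frac{2 M}{o} - 12 = -12 + \frac{2 M}{o}$)
$a{\left(-122,V \right)} + 33913 = \left(-12 + 2 \left(-122\right) \frac{1}{-45}\right) + 33913 = \left(-12 + 2 \left(-122\right) \left(- \frac{1}{45}\right)\right) + 33913 = \left(-12 + \frac{244}{45}\right) + 33913 = - \frac{296}{45} + 33913 = \frac{1525789}{45}$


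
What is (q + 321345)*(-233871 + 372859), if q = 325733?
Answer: 89936077064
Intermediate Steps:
(q + 321345)*(-233871 + 372859) = (325733 + 321345)*(-233871 + 372859) = 647078*138988 = 89936077064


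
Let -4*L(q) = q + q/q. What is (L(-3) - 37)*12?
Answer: -438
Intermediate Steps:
L(q) = -¼ - q/4 (L(q) = -(q + q/q)/4 = -(q + 1)/4 = -(1 + q)/4 = -¼ - q/4)
(L(-3) - 37)*12 = ((-¼ - ¼*(-3)) - 37)*12 = ((-¼ + ¾) - 37)*12 = (½ - 37)*12 = -73/2*12 = -438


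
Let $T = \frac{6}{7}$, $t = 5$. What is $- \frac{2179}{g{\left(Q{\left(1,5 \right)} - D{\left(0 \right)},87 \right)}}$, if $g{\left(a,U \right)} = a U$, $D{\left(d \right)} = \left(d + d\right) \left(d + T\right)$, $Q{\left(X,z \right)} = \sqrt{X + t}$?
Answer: $- \frac{2179 \sqrt{6}}{522} \approx -10.225$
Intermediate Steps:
$T = \frac{6}{7}$ ($T = 6 \cdot \frac{1}{7} = \frac{6}{7} \approx 0.85714$)
$Q{\left(X,z \right)} = \sqrt{5 + X}$ ($Q{\left(X,z \right)} = \sqrt{X + 5} = \sqrt{5 + X}$)
$D{\left(d \right)} = 2 d \left(\frac{6}{7} + d\right)$ ($D{\left(d \right)} = \left(d + d\right) \left(d + \frac{6}{7}\right) = 2 d \left(\frac{6}{7} + d\right)$)
$g{\left(a,U \right)} = U a$
$- \frac{2179}{g{\left(Q{\left(1,5 \right)} - D{\left(0 \right)},87 \right)}} = - \frac{2179}{87 \left(\sqrt{5 + 1} - \frac{2}{7} \cdot 0 \left(6 + 7 \cdot 0\right)\right)} = - \frac{2179}{87 \left(\sqrt{6} - \frac{2}{7} \cdot 0 \left(6 + 0\right)\right)} = - \frac{2179}{87 \left(\sqrt{6} - \frac{2}{7} \cdot 0 \cdot 6\right)} = - \frac{2179}{87 \left(\sqrt{6} - 0\right)} = - \frac{2179}{87 \left(\sqrt{6} + 0\right)} = - \frac{2179}{87 \sqrt{6}} = - 2179 \frac{\sqrt{6}}{522} = - \frac{2179 \sqrt{6}}{522}$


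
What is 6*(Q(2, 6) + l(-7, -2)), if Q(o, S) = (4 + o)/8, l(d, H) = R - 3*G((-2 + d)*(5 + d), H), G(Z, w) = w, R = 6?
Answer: 153/2 ≈ 76.500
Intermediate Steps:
l(d, H) = 6 - 3*H
Q(o, S) = ½ + o/8 (Q(o, S) = (4 + o)*(⅛) = ½ + o/8)
6*(Q(2, 6) + l(-7, -2)) = 6*((½ + (⅛)*2) + (6 - 3*(-2))) = 6*((½ + ¼) + (6 + 6)) = 6*(¾ + 12) = 6*(51/4) = 153/2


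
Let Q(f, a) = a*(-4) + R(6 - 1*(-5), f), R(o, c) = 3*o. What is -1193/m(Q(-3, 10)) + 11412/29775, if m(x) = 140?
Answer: -2261593/277900 ≈ -8.1382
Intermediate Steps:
Q(f, a) = 33 - 4*a (Q(f, a) = a*(-4) + 3*(6 - 1*(-5)) = -4*a + 3*(6 + 5) = -4*a + 3*11 = -4*a + 33 = 33 - 4*a)
-1193/m(Q(-3, 10)) + 11412/29775 = -1193/140 + 11412/29775 = -1193*1/140 + 11412*(1/29775) = -1193/140 + 3804/9925 = -2261593/277900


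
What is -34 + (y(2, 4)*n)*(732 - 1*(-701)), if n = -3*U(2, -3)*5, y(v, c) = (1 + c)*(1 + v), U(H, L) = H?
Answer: -644884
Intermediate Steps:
n = -30 (n = -3*2*5 = -6*5 = -30)
-34 + (y(2, 4)*n)*(732 - 1*(-701)) = -34 + ((1 + 4 + 2 + 4*2)*(-30))*(732 - 1*(-701)) = -34 + ((1 + 4 + 2 + 8)*(-30))*(732 + 701) = -34 + (15*(-30))*1433 = -34 - 450*1433 = -34 - 644850 = -644884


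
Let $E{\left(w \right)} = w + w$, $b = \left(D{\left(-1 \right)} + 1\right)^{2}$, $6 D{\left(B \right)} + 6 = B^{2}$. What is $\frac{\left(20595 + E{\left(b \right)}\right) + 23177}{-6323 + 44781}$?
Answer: $\frac{19217}{16884} \approx 1.1382$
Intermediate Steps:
$D{\left(B \right)} = -1 + \frac{B^{2}}{6}$
$b = \frac{1}{36}$ ($b = \left(\left(-1 + \frac{\left(-1\right)^{2}}{6}\right) + 1\right)^{2} = \left(\left(-1 + \frac{1}{6} \cdot 1\right) + 1\right)^{2} = \left(\left(-1 + \frac{1}{6}\right) + 1\right)^{2} = \left(- \frac{5}{6} + 1\right)^{2} = \left(\frac{1}{6}\right)^{2} = \frac{1}{36} \approx 0.027778$)
$E{\left(w \right)} = 2 w$
$\frac{\left(20595 + E{\left(b \right)}\right) + 23177}{-6323 + 44781} = \frac{\left(20595 + 2 \cdot \frac{1}{36}\right) + 23177}{-6323 + 44781} = \frac{\left(20595 + \frac{1}{18}\right) + 23177}{38458} = \left(\frac{370711}{18} + 23177\right) \frac{1}{38458} = \frac{787897}{18} \cdot \frac{1}{38458} = \frac{19217}{16884}$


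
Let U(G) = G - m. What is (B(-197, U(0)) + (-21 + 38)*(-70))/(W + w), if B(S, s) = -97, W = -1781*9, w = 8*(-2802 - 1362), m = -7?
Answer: 429/16447 ≈ 0.026084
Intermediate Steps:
w = -33312 (w = 8*(-4164) = -33312)
U(G) = 7 + G (U(G) = G - 1*(-7) = G + 7 = 7 + G)
W = -16029
(B(-197, U(0)) + (-21 + 38)*(-70))/(W + w) = (-97 + (-21 + 38)*(-70))/(-16029 - 33312) = (-97 + 17*(-70))/(-49341) = (-97 - 1190)*(-1/49341) = -1287*(-1/49341) = 429/16447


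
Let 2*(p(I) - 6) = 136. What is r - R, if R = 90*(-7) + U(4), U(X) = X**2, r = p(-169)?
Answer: 688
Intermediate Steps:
p(I) = 74 (p(I) = 6 + (1/2)*136 = 6 + 68 = 74)
r = 74
R = -614 (R = 90*(-7) + 4**2 = -630 + 16 = -614)
r - R = 74 - 1*(-614) = 74 + 614 = 688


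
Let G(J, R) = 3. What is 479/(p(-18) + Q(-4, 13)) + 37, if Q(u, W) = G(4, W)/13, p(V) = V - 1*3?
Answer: 3763/270 ≈ 13.937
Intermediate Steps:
p(V) = -3 + V (p(V) = V - 3 = -3 + V)
Q(u, W) = 3/13
479/(p(-18) + Q(-4, 13)) + 37 = 479/((-3 - 18) + 3/13) + 37 = 479/(-21 + 3/13) + 37 = 479/(-270/13) + 37 = 479*(-13/270) + 37 = -6227/270 + 37 = 3763/270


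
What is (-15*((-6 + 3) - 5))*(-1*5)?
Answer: -600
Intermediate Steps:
(-15*((-6 + 3) - 5))*(-1*5) = -15*(-3 - 5)*(-5) = -15*(-8)*(-5) = 120*(-5) = -600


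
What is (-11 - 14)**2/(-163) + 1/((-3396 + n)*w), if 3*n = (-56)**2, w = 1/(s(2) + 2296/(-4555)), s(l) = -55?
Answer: -19952533031/5235863180 ≈ -3.8107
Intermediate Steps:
w = -4555/252821 (w = 1/(-55 + 2296/(-4555)) = 1/(-55 + 2296*(-1/4555)) = 1/(-55 - 2296/4555) = 1/(-252821/4555) = -4555/252821 ≈ -0.018017)
n = 3136/3 (n = (1/3)*(-56)**2 = (1/3)*3136 = 3136/3 ≈ 1045.3)
(-11 - 14)**2/(-163) + 1/((-3396 + n)*w) = (-11 - 14)**2/(-163) + 1/((-3396 + 3136/3)*(-4555/252821)) = (-25)**2*(-1/163) - 252821/4555/(-7052/3) = 625*(-1/163) - 3/7052*(-252821/4555) = -625/163 + 758463/32121860 = -19952533031/5235863180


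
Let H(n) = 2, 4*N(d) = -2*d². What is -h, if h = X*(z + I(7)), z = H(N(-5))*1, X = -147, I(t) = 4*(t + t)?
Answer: 8526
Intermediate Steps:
N(d) = -d²/2 (N(d) = (-2*d²)/4 = -d²/2)
I(t) = 8*t (I(t) = 4*(2*t) = 8*t)
z = 2 (z = 2*1 = 2)
h = -8526 (h = -147*(2 + 8*7) = -147*(2 + 56) = -147*58 = -8526)
-h = -1*(-8526) = 8526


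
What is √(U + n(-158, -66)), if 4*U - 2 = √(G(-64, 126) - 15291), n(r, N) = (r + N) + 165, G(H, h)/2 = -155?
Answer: √(-234 + I*√15601)/2 ≈ 1.9764 + 7.8998*I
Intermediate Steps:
G(H, h) = -310 (G(H, h) = 2*(-155) = -310)
n(r, N) = 165 + N + r (n(r, N) = (N + r) + 165 = 165 + N + r)
U = ½ + I*√15601/4 (U = ½ + √(-310 - 15291)/4 = ½ + √(-15601)/4 = ½ + (I*√15601)/4 = ½ + I*√15601/4 ≈ 0.5 + 31.226*I)
√(U + n(-158, -66)) = √((½ + I*√15601/4) + (165 - 66 - 158)) = √((½ + I*√15601/4) - 59) = √(-117/2 + I*√15601/4)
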